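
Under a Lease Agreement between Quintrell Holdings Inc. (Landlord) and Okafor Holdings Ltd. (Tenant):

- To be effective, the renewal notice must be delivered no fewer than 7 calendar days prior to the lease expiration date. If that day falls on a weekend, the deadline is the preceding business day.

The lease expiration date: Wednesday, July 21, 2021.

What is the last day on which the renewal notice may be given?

July 14, 2021

Counting back 7 calendar days from July 21, 2021 gives July 14, 2021. That is a Wednesday, so no adjustment is needed.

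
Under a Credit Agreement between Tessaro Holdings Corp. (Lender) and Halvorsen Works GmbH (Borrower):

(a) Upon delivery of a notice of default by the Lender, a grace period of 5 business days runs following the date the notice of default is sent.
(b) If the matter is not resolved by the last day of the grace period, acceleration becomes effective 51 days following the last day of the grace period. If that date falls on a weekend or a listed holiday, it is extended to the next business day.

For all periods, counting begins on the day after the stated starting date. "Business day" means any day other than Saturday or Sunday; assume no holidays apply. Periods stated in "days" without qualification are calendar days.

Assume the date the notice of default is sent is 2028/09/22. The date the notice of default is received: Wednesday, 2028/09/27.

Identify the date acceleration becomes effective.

2028/11/20

The last day of the grace period: counting 5 business days from Friday, 2028/09/22 (Sep 25, Sep 26, Sep 27, Sep 28, Sep 29, skipping weekends) reaches Friday, 2028/09/29.
The date acceleration becomes effective: 51 calendar days after 2028/09/29 is 2028/11/19. That falls on a Sunday, so it rolls to the next business day, Monday, 2028/11/20.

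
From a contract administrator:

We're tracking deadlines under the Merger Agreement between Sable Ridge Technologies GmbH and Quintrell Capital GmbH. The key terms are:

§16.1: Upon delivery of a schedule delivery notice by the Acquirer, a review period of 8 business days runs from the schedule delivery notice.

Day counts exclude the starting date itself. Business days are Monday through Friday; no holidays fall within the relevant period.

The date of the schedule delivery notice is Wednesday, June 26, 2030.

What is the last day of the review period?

July 8, 2030

The last day of the review period: counting 8 business days from Wednesday, June 26, 2030 (Jun 27, Jun 28, Jul 1, Jul 2, Jul 3, Jul 4, Jul 5, Jul 8, skipping weekends) reaches Monday, July 8, 2030.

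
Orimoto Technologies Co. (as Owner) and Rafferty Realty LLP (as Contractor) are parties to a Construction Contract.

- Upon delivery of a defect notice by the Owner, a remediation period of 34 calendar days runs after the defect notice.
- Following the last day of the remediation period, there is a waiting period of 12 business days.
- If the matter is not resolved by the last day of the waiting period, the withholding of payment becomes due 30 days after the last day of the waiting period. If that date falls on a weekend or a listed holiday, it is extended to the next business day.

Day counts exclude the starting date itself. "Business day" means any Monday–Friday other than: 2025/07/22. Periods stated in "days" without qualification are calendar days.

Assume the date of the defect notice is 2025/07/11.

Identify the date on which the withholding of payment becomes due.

2025/10/01

The last day of the remediation period: 2025/07/11 + 34 days = 2025/08/14.
From Thursday, 2025/08/14, 12 business days (Aug 15, Aug 18, Aug 19, Aug 20, …, Aug 28, Aug 29, Sep 1, skipping weekends) brings us to Monday, 2025/09/01, which is the last day of the waiting period.
Adding 30 calendar days to 2025/09/01 gives 2025/10/01, which is the date on which the withholding of payment becomes due. 2025/10/01 is a Wednesday and is not a listed holiday, so no roll-forward applies.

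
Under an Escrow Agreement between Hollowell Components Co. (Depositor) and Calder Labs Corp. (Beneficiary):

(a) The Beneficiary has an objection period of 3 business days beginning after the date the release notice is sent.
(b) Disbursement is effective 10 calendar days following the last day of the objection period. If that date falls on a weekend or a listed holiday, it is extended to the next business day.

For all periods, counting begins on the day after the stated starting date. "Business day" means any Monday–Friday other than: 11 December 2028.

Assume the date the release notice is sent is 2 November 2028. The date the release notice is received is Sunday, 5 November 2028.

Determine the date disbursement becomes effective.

17 November 2028

The last day of the objection period: 3 business days after Thursday, 2 November 2028, skipping weekends — Nov 3, Nov 6, Nov 7 — lands on Tuesday, 7 November 2028.
The date disbursement becomes effective: 7 November 2028 + 10 days = 17 November 2028. 17 November 2028 is a Friday and is not a listed holiday, so no roll-forward applies.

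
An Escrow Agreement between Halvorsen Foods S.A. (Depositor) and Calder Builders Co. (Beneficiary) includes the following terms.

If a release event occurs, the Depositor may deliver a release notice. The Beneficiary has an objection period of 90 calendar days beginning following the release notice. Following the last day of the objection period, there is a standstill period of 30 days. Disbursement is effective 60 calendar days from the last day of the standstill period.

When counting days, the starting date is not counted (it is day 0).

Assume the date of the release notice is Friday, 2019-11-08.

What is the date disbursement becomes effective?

Adding 90 calendar days to 2019-11-08 gives 2020-02-06, which is the last day of the objection period.
The last day of the standstill period: 30 calendar days after 2020-02-06 is 2020-03-07.
The date disbursement becomes effective: 2020-03-07 + 60 days = 2020-05-06.

2020-05-06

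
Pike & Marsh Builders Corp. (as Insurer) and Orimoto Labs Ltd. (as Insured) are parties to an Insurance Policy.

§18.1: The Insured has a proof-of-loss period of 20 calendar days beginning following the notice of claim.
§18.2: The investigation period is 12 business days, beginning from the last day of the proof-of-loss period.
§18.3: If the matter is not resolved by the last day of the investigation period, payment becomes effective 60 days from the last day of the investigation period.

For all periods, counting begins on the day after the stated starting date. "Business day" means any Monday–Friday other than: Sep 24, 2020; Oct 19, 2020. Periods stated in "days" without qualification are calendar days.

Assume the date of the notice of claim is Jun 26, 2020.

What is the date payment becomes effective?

Oct 2, 2020

Adding 20 calendar days to Jun 26, 2020 gives Jul 16, 2020, which is the last day of the proof-of-loss period.
From Thursday, Jul 16, 2020, 12 business days (Jul 17, Jul 20, Jul 21, Jul 22, …, Jul 30, Jul 31, Aug 3, skipping weekends) brings us to Monday, Aug 3, 2020, which is the last day of the investigation period.
The date payment becomes effective: 60 calendar days after Aug 3, 2020 is Oct 2, 2020.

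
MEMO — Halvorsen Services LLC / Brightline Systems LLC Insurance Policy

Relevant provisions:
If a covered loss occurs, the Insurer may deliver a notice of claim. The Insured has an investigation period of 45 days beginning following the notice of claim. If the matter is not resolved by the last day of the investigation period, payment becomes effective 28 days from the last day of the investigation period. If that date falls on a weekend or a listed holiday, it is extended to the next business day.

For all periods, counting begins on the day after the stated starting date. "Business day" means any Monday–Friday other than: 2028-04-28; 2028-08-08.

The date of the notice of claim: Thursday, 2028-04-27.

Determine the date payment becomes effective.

The last day of the investigation period: 2028-04-27 + 45 days = 2028-06-11.
The date payment becomes effective: 2028-06-11 + 28 days = 2028-07-09. That falls on a Sunday, so it rolls to the next business day, Monday, 2028-07-10.

2028-07-10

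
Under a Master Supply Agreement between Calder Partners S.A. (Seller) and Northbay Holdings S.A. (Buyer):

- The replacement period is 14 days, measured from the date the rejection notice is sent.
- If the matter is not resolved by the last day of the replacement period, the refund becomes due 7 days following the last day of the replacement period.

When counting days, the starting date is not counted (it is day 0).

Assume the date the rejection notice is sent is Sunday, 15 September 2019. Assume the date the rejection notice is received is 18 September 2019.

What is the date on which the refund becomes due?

Adding 14 calendar days to 15 September 2019 gives 29 September 2019, which is the last day of the replacement period.
Adding 7 calendar days to 29 September 2019 gives 6 October 2019, which is the date on which the refund becomes due.

6 October 2019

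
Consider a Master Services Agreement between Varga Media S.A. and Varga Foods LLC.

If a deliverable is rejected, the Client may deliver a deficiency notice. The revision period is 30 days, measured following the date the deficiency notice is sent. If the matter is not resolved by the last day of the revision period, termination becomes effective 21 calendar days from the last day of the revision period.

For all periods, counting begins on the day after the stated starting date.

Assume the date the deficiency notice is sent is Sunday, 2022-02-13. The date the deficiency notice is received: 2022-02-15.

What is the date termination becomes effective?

2022-04-05

The last day of the revision period: 2022-02-13 + 30 days = 2022-03-15.
The date termination becomes effective: 2022-03-15 + 21 days = 2022-04-05.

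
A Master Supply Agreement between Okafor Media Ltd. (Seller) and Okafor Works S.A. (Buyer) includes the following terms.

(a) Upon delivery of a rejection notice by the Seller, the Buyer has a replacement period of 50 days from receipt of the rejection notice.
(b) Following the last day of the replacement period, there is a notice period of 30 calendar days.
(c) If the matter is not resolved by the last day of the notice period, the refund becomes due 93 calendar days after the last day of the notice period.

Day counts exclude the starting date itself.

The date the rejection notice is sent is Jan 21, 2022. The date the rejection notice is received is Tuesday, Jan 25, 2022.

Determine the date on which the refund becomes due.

Jul 17, 2022

Adding 50 calendar days to Jan 25, 2022 gives Mar 16, 2022, which is the last day of the replacement period.
The last day of the notice period: Mar 16, 2022 + 30 days = Apr 15, 2022.
Adding 93 calendar days to Apr 15, 2022 gives Jul 17, 2022, which is the date on which the refund becomes due.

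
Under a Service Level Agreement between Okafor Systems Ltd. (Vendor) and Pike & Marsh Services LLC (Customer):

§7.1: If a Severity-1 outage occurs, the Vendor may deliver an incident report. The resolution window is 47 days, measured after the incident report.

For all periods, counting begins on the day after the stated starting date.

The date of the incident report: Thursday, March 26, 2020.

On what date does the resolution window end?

The last day of the resolution window: March 26, 2020 + 47 days = May 12, 2020.

May 12, 2020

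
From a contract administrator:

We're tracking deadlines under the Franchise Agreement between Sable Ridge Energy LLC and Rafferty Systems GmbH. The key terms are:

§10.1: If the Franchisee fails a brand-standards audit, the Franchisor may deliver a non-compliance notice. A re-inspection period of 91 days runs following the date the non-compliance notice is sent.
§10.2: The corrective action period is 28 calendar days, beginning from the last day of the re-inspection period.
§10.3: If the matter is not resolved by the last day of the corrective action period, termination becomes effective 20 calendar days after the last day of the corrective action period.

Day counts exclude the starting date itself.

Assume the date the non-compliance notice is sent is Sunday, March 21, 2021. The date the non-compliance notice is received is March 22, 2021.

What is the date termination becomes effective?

August 7, 2021

The last day of the re-inspection period: March 21, 2021 + 91 days = June 20, 2021.
The last day of the corrective action period: 28 calendar days after June 20, 2021 is July 18, 2021.
The date termination becomes effective: 20 calendar days after July 18, 2021 is August 7, 2021.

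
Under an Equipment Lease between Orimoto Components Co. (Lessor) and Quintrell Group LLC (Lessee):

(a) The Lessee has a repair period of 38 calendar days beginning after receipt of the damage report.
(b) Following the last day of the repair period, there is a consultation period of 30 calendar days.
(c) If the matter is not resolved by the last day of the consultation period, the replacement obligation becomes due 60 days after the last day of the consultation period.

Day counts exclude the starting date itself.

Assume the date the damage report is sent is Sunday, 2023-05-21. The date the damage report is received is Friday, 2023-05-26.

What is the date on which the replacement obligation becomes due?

2023-10-01

The last day of the repair period: 2023-05-26 + 38 days = 2023-07-03.
The last day of the consultation period: 30 calendar days after 2023-07-03 is 2023-08-02.
Adding 60 calendar days to 2023-08-02 gives 2023-10-01, which is the date on which the replacement obligation becomes due.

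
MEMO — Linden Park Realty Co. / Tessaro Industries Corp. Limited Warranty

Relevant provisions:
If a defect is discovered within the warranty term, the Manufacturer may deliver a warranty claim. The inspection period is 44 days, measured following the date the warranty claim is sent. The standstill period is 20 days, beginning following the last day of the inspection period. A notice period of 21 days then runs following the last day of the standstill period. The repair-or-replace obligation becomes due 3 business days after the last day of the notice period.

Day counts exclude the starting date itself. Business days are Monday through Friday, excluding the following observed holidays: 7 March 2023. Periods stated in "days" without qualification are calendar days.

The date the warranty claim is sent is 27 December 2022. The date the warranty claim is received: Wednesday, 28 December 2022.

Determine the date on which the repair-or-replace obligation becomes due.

Adding 44 calendar days to 27 December 2022 gives 9 February 2023, which is the last day of the inspection period.
The last day of the standstill period: 20 calendar days after 9 February 2023 is 1 March 2023.
The last day of the notice period: 1 March 2023 + 21 days = 22 March 2023.
From Wednesday, 22 March 2023, 3 business days (Mar 23, Mar 24, Mar 27, skipping weekends) brings us to Monday, 27 March 2023, which is the date on which the repair-or-replace obligation becomes due.

27 March 2023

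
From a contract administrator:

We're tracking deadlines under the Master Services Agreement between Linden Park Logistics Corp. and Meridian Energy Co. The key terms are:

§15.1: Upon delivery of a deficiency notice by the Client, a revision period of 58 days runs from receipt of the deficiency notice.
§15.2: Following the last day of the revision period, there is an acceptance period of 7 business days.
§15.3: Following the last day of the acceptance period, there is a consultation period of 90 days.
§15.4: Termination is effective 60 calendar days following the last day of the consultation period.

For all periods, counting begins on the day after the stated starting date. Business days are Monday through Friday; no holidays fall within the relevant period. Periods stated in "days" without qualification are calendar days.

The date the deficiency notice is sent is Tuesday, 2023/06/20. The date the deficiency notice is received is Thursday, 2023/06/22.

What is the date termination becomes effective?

Adding 58 calendar days to 2023/06/22 gives 2023/08/19, which is the last day of the revision period.
The last day of the acceptance period: 7 business days after Saturday, 2023/08/19, skipping weekends — Aug 21, Aug 22, Aug 23, Aug 24, Aug 25, Aug 28, Aug 29 — lands on Tuesday, 2023/08/29.
The last day of the consultation period: 90 calendar days after 2023/08/29 is 2023/11/27.
Adding 60 calendar days to 2023/11/27 gives 2024/01/26, which is the date termination becomes effective.

2024/01/26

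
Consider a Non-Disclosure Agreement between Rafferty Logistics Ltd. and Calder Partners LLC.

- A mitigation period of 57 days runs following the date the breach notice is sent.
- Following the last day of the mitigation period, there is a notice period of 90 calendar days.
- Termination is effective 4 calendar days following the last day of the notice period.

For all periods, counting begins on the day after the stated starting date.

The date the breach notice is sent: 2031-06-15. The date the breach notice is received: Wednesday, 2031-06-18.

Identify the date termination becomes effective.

Adding 57 calendar days to 2031-06-15 gives 2031-08-11, which is the last day of the mitigation period.
The last day of the notice period: 90 calendar days after 2031-08-11 is 2031-11-09.
The date termination becomes effective: 4 calendar days after 2031-11-09 is 2031-11-13.

2031-11-13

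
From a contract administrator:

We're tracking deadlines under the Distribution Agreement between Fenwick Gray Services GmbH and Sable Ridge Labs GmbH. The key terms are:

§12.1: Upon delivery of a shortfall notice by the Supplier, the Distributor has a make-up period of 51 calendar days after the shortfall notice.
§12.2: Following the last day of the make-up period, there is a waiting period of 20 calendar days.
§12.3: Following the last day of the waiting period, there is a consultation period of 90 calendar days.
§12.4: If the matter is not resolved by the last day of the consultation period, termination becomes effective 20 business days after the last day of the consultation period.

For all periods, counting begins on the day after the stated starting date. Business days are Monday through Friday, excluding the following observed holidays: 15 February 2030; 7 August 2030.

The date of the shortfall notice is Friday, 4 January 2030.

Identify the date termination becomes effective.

12 July 2030

The last day of the make-up period: 4 January 2030 + 51 days = 24 February 2030.
The last day of the waiting period: 24 February 2030 + 20 days = 16 March 2030.
The last day of the consultation period: 90 calendar days after 16 March 2030 is 14 June 2030.
From Friday, 14 June 2030, 20 business days (Jun 17, Jun 18, Jun 19, Jun 20, …, Jul 10, Jul 11, Jul 12, skipping weekends) brings us to Friday, 12 July 2030, which is the date termination becomes effective.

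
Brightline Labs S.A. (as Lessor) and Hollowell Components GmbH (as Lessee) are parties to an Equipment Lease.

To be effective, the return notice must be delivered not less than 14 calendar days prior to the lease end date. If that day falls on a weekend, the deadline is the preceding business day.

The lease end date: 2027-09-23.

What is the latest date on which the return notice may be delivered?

2027-09-23 minus 14 days is 2027-09-09. That is a Thursday, so no adjustment is needed.

2027-09-09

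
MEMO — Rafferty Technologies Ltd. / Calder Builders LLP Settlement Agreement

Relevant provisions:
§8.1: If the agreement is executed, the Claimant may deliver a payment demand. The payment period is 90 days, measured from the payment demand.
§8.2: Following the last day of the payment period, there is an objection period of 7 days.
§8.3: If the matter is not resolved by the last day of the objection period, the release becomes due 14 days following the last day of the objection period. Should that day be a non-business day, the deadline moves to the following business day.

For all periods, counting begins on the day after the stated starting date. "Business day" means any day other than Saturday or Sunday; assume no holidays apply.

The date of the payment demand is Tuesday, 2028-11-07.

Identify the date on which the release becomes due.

Adding 90 calendar days to 2028-11-07 gives 2029-02-05, which is the last day of the payment period.
The last day of the objection period: 7 calendar days after 2029-02-05 is 2029-02-12.
The date on which the release becomes due: 2029-02-12 + 14 days = 2029-02-26. 2029-02-26 is a Monday, so no roll-forward applies.

2029-02-26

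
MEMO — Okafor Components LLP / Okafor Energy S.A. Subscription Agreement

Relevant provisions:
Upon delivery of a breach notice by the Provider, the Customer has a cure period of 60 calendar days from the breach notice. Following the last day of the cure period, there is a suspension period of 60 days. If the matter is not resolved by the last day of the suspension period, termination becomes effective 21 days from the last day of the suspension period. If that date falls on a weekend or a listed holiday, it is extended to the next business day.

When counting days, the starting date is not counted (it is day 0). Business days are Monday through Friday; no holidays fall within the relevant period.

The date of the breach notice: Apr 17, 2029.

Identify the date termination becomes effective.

Sep 5, 2029

The last day of the cure period: Apr 17, 2029 + 60 days = Jun 16, 2029.
The last day of the suspension period: 60 calendar days after Jun 16, 2029 is Aug 15, 2029.
The date termination becomes effective: Aug 15, 2029 + 21 days = Sep 5, 2029. Sep 5, 2029 is a Wednesday, so no roll-forward applies.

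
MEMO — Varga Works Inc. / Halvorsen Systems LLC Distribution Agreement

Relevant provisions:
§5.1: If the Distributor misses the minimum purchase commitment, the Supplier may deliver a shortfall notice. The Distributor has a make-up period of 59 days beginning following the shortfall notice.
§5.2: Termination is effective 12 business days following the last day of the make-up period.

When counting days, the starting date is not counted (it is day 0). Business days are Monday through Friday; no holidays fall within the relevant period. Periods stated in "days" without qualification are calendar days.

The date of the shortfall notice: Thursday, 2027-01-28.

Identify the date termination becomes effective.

2027-04-13

Adding 59 calendar days to 2027-01-28 gives 2027-03-28, which is the last day of the make-up period.
The date termination becomes effective: counting 12 business days from Sunday, 2027-03-28 (Mar 29, Mar 30, Mar 31, Apr 1, …, Apr 9, Apr 12, Apr 13, skipping weekends) reaches Tuesday, 2027-04-13.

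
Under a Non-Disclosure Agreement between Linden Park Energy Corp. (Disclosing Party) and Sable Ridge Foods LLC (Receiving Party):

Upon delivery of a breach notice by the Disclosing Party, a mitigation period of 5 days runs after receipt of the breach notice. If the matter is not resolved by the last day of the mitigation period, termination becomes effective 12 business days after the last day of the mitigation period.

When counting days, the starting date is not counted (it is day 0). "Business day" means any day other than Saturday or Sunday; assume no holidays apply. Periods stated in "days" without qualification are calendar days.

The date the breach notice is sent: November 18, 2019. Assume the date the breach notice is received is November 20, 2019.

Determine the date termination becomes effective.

The last day of the mitigation period: November 20, 2019 + 5 days = November 25, 2019.
From Monday, November 25, 2019, 12 business days (Nov 26, Nov 27, Nov 28, Nov 29, …, Dec 9, Dec 10, Dec 11, skipping weekends) brings us to Wednesday, December 11, 2019, which is the date termination becomes effective.

December 11, 2019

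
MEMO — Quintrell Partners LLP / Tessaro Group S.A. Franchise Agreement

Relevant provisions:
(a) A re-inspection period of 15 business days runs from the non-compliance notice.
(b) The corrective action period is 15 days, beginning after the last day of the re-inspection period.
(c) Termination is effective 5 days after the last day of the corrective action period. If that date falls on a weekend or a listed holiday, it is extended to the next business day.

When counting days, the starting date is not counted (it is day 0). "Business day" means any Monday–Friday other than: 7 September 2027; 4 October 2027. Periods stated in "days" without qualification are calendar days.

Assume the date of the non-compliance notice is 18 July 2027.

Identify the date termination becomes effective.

26 August 2027

The last day of the re-inspection period: 15 business days after Sunday, 18 July 2027, skipping weekends — Jul 19, Jul 20, Jul 21, Jul 22, …, Aug 4, Aug 5, Aug 6 — lands on Friday, 6 August 2027.
Adding 15 calendar days to 6 August 2027 gives 21 August 2027, which is the last day of the corrective action period.
The date termination becomes effective: 21 August 2027 + 5 days = 26 August 2027. 26 August 2027 is a Thursday and is not a listed holiday, so no roll-forward applies.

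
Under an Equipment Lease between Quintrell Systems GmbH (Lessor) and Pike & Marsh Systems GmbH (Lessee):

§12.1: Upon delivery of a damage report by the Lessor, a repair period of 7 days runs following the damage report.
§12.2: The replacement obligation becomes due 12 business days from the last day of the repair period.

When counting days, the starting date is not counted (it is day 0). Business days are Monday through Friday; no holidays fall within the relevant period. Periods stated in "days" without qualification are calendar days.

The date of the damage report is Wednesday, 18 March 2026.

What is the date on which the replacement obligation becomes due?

The last day of the repair period: 7 calendar days after 18 March 2026 is 25 March 2026.
The date on which the replacement obligation becomes due: 12 business days after Wednesday, 25 March 2026, skipping weekends — Mar 26, Mar 27, Mar 30, Mar 31, …, Apr 8, Apr 9, Apr 10 — lands on Friday, 10 April 2026.

10 April 2026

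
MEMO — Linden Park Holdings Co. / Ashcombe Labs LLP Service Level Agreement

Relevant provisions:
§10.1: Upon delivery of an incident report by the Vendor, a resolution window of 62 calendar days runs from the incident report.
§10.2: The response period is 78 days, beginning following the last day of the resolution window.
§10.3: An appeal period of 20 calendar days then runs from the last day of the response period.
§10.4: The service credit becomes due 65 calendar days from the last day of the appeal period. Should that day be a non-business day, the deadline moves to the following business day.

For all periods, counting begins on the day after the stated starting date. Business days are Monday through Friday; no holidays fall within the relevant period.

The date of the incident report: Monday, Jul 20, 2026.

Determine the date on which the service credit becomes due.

Mar 2, 2027

Adding 62 calendar days to Jul 20, 2026 gives Sep 20, 2026, which is the last day of the resolution window.
The last day of the response period: 78 calendar days after Sep 20, 2026 is Dec 7, 2026.
The last day of the appeal period: 20 calendar days after Dec 7, 2026 is Dec 27, 2026.
The date on which the service credit becomes due: Dec 27, 2026 + 65 days = Mar 2, 2027. Mar 2, 2027 is a Tuesday, so no roll-forward applies.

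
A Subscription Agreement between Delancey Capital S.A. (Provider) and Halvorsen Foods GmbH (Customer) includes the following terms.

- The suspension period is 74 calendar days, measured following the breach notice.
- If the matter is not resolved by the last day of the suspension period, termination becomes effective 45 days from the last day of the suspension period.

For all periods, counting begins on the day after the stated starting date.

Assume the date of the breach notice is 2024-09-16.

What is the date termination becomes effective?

Adding 74 calendar days to 2024-09-16 gives 2024-11-29, which is the last day of the suspension period.
The date termination becomes effective: 2024-11-29 + 45 days = 2025-01-13.

2025-01-13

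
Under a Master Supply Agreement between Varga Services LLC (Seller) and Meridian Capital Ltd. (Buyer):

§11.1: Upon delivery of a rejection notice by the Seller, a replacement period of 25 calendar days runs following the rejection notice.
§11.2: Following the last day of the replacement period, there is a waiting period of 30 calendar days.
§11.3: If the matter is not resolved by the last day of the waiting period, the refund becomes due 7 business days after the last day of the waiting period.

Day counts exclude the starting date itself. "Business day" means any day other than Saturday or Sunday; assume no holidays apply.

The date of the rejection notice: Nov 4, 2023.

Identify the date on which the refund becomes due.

The last day of the replacement period: 25 calendar days after Nov 4, 2023 is Nov 29, 2023.
The last day of the waiting period: Nov 29, 2023 + 30 days = Dec 29, 2023.
The date on which the refund becomes due: 7 business days after Friday, Dec 29, 2023, skipping weekends — Jan 1, Jan 2, Jan 3, Jan 4, Jan 5, Jan 8, Jan 9 — lands on Tuesday, Jan 9, 2024.

Jan 9, 2024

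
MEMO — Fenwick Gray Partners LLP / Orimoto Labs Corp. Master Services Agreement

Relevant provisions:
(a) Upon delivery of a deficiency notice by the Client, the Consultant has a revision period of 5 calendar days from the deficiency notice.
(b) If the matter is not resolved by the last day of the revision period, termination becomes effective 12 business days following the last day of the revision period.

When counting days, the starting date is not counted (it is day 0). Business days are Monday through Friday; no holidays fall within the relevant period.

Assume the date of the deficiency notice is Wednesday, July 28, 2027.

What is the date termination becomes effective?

August 18, 2027

Adding 5 calendar days to July 28, 2027 gives August 2, 2027, which is the last day of the revision period.
The date termination becomes effective: 12 business days after Monday, August 2, 2027, skipping weekends — Aug 3, Aug 4, Aug 5, Aug 6, …, Aug 16, Aug 17, Aug 18 — lands on Wednesday, August 18, 2027.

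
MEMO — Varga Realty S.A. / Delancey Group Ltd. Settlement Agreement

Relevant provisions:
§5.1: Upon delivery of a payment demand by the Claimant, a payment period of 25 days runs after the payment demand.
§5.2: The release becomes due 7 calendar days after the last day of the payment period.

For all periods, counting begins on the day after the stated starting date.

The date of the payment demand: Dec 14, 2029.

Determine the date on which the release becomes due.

Jan 15, 2030

Adding 25 calendar days to Dec 14, 2029 gives Jan 8, 2030, which is the last day of the payment period.
Adding 7 calendar days to Jan 8, 2030 gives Jan 15, 2030, which is the date on which the release becomes due.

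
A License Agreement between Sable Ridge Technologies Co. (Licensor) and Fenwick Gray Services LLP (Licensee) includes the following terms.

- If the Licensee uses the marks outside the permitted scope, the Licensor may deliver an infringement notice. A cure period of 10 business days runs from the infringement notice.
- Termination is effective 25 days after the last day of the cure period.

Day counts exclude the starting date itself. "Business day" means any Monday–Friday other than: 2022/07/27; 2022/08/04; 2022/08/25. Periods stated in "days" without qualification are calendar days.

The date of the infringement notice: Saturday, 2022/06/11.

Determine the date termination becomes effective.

2022/07/19

From Saturday, 2022/06/11, 10 business days (Jun 13, Jun 14, Jun 15, Jun 16, Jun 17, Jun 20, Jun 21, Jun 22, Jun 23, Jun 24, skipping weekends) brings us to Friday, 2022/06/24, which is the last day of the cure period.
The date termination becomes effective: 2022/06/24 + 25 days = 2022/07/19.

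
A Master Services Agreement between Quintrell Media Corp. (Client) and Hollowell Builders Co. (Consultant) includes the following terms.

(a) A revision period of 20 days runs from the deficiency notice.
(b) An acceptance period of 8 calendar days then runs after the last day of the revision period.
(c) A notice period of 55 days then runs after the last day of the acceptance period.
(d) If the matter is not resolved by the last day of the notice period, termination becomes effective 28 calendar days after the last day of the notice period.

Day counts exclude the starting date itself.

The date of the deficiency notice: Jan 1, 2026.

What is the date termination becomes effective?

Apr 22, 2026

The last day of the revision period: Jan 1, 2026 + 20 days = Jan 21, 2026.
The last day of the acceptance period: 8 calendar days after Jan 21, 2026 is Jan 29, 2026.
Adding 55 calendar days to Jan 29, 2026 gives Mar 25, 2026, which is the last day of the notice period.
The date termination becomes effective: 28 calendar days after Mar 25, 2026 is Apr 22, 2026.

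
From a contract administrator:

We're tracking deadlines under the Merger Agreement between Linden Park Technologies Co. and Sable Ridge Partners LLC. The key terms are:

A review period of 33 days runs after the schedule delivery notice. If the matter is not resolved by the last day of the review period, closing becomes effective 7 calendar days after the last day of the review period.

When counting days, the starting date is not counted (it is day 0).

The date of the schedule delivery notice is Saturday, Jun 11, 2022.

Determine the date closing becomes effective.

The last day of the review period: Jun 11, 2022 + 33 days = Jul 14, 2022.
The date closing becomes effective: 7 calendar days after Jul 14, 2022 is Jul 21, 2022.

Jul 21, 2022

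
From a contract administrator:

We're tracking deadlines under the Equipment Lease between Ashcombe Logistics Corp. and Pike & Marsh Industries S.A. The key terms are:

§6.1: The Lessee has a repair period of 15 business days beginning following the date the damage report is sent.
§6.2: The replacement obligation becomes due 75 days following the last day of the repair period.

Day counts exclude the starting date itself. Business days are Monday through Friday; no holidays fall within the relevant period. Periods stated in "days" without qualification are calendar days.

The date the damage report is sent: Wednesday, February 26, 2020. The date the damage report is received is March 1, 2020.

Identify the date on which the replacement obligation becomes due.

The last day of the repair period: counting 15 business days from Wednesday, February 26, 2020 (Feb 27, Feb 28, Mar 2, Mar 3, …, Mar 16, Mar 17, Mar 18, skipping weekends) reaches Wednesday, March 18, 2020.
Adding 75 calendar days to March 18, 2020 gives June 1, 2020, which is the date on which the replacement obligation becomes due.

June 1, 2020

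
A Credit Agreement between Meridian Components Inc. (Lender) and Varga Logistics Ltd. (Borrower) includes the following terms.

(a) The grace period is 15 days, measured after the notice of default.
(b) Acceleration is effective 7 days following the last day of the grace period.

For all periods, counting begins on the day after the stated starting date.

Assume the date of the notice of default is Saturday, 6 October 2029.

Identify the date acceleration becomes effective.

The last day of the grace period: 15 calendar days after 6 October 2029 is 21 October 2029.
The date acceleration becomes effective: 7 calendar days after 21 October 2029 is 28 October 2029.

28 October 2029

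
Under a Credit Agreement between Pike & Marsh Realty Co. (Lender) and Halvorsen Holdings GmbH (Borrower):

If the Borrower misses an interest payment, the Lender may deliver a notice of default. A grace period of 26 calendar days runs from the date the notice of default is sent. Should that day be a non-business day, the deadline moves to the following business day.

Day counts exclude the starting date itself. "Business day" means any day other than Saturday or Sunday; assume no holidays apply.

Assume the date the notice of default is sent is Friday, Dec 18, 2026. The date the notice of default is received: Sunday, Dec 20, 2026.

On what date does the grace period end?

Jan 13, 2027

The last day of the grace period: Dec 18, 2026 + 26 days = Jan 13, 2027. Jan 13, 2027 is a Wednesday, so no roll-forward applies.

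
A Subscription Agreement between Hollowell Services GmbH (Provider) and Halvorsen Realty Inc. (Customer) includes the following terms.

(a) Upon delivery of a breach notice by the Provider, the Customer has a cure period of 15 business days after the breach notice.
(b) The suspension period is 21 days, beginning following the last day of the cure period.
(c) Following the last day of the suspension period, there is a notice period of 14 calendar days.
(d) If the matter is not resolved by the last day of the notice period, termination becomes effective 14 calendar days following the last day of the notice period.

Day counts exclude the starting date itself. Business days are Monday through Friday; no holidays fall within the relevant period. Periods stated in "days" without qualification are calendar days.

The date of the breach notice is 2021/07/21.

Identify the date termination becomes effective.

2021/09/29

From Wednesday, 2021/07/21, 15 business days (Jul 22, Jul 23, Jul 26, Jul 27, …, Aug 9, Aug 10, Aug 11, skipping weekends) brings us to Wednesday, 2021/08/11, which is the last day of the cure period.
Adding 21 calendar days to 2021/08/11 gives 2021/09/01, which is the last day of the suspension period.
Adding 14 calendar days to 2021/09/01 gives 2021/09/15, which is the last day of the notice period.
The date termination becomes effective: 14 calendar days after 2021/09/15 is 2021/09/29.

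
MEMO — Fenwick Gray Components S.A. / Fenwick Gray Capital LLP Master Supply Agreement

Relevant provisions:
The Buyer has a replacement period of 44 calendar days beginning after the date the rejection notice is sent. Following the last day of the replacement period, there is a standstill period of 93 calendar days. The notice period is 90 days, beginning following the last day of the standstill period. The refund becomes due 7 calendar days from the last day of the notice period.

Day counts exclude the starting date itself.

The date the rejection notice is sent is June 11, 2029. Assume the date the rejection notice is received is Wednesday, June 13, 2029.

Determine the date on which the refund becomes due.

Adding 44 calendar days to June 11, 2029 gives July 25, 2029, which is the last day of the replacement period.
Adding 93 calendar days to July 25, 2029 gives October 26, 2029, which is the last day of the standstill period.
The last day of the notice period: October 26, 2029 + 90 days = January 24, 2030.
The date on which the refund becomes due: January 24, 2030 + 7 days = January 31, 2030.

January 31, 2030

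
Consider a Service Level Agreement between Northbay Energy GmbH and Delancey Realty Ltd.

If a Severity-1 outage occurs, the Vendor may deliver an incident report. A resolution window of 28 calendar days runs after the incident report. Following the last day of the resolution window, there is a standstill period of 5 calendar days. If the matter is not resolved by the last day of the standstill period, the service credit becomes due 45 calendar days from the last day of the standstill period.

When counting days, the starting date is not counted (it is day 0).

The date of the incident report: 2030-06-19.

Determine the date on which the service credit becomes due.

The last day of the resolution window: 2030-06-19 + 28 days = 2030-07-17.
The last day of the standstill period: 5 calendar days after 2030-07-17 is 2030-07-22.
The date on which the service credit becomes due: 2030-07-22 + 45 days = 2030-09-05.

2030-09-05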